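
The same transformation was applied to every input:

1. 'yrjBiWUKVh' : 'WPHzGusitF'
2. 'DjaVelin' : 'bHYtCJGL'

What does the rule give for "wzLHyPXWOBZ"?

The rule is to flip the case of every letter, then shift every letter 2 places backward in the alphabet (wrapping around).
Applying both steps to "wzLHyPXWOBZ": "WZlhYpxwobz", then "UXjfWnvumzx".

UXjfWnvumzx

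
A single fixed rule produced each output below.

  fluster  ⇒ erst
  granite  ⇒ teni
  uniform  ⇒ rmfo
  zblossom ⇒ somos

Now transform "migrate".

In each case the input is transformed by: delete the first 3 characters, then move the first 2 characters to the end (rotate left by 2).
Applying that to "migrate" gives "tera".

tera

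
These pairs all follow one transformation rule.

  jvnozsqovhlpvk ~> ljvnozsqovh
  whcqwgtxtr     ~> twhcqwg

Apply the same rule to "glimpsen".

pglim

In each case the input is transformed by: delete the last 3 characters, then move the last character to the front.
On "glimpsen": the first step gives "glimp", and the second then gives "pglim".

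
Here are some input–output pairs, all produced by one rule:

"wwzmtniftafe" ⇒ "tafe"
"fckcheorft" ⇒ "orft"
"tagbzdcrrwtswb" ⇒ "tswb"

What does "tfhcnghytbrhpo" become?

rhpo

What's happening: keep only the last 4 characters.
So "tfhcnghytbrhpo" becomes "rhpo".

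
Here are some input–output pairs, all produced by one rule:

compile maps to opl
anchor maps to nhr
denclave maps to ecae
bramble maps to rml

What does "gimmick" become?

What's happening: keep every other character starting from the second (positions 2nd, 4th, 6th, ...).
For "gimmick" the result is "imc".

imc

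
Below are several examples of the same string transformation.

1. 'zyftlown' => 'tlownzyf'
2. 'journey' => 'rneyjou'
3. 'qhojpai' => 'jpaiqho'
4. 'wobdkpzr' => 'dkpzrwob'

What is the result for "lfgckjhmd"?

ckjhmdlfg

The transformation: move the first 3 characters to the end (rotate left by 3).
For "lfgckjhmd" the result is "ckjhmdlfg".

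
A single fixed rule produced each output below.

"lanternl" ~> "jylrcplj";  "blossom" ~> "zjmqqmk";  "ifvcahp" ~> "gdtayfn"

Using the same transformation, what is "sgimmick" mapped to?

What's happening: shift every letter 2 places backward in the alphabet (wrapping around).
On "sgimmick" that produces "qegkkgai".

qegkkgai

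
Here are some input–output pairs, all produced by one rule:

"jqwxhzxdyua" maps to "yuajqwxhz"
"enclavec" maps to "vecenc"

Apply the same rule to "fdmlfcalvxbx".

xbxfdmlfca

The pattern: move the last 3 characters to the front (rotate right by 3), then delete the last 2 characters.
For "fdmlfcalvxbx", step one produces "xbxfdmlfcalv"; step two turns that into "xbxfdmlfca".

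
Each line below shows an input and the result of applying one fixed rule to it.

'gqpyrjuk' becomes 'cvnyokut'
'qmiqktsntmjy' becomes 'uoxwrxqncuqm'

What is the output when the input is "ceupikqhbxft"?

tmoulfbjxgiy

What's happening: move the first 3 characters to the end (rotate left by 3), then shift every letter 4 places forward in the alphabet (wrapping around).
For "ceupikqhbxft", step one produces "pikqhbxftceu"; step two turns that into "tmoulfbjxgiy".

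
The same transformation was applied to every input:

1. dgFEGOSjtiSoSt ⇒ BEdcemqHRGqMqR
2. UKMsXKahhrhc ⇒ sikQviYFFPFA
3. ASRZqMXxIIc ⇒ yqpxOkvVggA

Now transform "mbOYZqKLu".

KZmwxOijS

Each output is the input with this applied: shift every letter 2 places backward in the alphabet (wrapping around), then flip the case of every letter.
Applying both steps to "mbOYZqKLu": "kzMWXoIJs", then "KZmwxOijS".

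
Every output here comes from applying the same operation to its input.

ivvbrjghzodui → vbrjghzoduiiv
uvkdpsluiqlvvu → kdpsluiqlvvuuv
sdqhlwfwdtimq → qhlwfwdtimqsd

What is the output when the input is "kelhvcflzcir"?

lhvcflzcirke

The pattern: move the first 2 characters to the end (rotate left by 2).
For "kelhvcflzcir" the result is "lhvcflzcirke".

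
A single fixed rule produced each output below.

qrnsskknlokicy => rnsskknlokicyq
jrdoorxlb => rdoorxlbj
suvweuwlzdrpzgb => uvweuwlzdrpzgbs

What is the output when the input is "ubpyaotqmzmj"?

The transformation: move the first character to the end.
So "ubpyaotqmzmj" becomes "bpyaotqmzmju".

bpyaotqmzmju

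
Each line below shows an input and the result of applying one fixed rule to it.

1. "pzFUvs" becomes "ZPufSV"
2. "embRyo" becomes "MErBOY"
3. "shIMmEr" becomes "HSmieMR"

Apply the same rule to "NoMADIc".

The rule is to swap each adjacent pair of characters (1↔2, 3↔4, ...), then flip the case of every letter.
For "NoMADIc", step one produces "oNAMIDc"; step two turns that into "OnamidC".

OnamidC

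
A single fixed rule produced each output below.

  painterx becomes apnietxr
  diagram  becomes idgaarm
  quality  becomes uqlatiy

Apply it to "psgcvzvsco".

Each output is the input with this applied: swap each adjacent pair of characters (1↔2, 3↔4, ...).
On "psgcvzvsco" that produces "spcgzvsvoc".

spcgzvsvoc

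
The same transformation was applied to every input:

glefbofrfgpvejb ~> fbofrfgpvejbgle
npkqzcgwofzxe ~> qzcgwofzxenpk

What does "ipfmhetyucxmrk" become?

Each output is the input with this applied: move the first 3 characters to the end (rotate left by 3).
So "ipfmhetyucxmrk" becomes "mhetyucxmrkipf".

mhetyucxmrkipf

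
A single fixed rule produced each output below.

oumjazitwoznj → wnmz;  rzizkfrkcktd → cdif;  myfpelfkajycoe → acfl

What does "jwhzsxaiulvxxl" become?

The rule is to keep one character in every 3, starting at position 3 (positions 3rd, 6th, 9th, ...), then move the first 2 characters to the end (rotate left by 2).
For "jwhzsxaiulvxxl", step one produces "hxux"; step two turns that into "uxhx".
(Check on "rzizkfrkcktd": → "ifcd" → "cdif" ✓)

uxhx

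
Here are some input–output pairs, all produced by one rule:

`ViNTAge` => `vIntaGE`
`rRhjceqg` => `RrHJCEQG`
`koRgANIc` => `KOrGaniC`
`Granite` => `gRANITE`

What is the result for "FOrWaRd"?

foRwArD

The rule is to flip the case of every letter.
Applying that to "FOrWaRd" gives "foRwArD".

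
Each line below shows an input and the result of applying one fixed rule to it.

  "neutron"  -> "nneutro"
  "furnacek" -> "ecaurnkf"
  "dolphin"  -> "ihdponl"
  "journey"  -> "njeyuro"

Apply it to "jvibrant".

The pattern: sort the characters into reverse alphabetical order, then move the last 3 characters to the front (rotate right by 3).
On "jvibrant": the first step gives "vtrnjiba", and the second then gives "ibavtrnj".

ibavtrnj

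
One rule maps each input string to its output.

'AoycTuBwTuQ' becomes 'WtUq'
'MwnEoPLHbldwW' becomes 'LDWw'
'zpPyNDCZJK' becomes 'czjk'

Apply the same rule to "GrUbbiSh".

BIsH

Looking at the pairs, the operation is to flip the case of every letter, then keep only the last 4 characters.
Doing the same to "GrUbbiSh": "BIsH".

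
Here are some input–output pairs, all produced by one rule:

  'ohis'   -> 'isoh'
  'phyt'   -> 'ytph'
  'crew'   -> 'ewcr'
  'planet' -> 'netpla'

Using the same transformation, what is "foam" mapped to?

What's happening: swap the front and back halves of the string.
Doing the same to "foam": "amfo".

amfo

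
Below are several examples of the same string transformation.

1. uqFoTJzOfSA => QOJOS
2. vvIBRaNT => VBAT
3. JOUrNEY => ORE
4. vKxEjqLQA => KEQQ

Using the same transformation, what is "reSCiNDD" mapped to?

The rule is to keep every other character starting from the second (positions 2nd, 4th, 6th, ...), then convert every letter to uppercase.
Applying both steps to "reSCiNDD": "eCND", then "ECND".

ECND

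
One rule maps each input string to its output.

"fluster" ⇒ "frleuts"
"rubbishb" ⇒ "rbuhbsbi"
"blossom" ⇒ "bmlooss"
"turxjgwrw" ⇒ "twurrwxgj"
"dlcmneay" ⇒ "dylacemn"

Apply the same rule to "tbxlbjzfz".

The rule is to take characters alternately from the front and the back (1st, last, 2nd, 2nd-last, ...).
For "tbxlbjzfz" the result is "tzbfxzljb".

tzbfxzljb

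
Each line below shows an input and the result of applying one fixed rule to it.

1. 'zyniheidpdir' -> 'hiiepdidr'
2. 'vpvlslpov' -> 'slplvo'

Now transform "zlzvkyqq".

Rule — delete the first 3 characters, then swap each adjacent pair of characters (1↔2, 3↔4, ...).
On "zlzvkyqq" that produces "kvqyq".

kvqyq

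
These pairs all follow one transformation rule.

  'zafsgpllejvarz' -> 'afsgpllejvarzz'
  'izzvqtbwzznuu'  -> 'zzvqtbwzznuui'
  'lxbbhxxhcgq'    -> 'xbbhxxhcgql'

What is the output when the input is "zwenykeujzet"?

What's happening: move the first character to the end.
For "zwenykeujzet" the result is "wenykeujzetz".

wenykeujzetz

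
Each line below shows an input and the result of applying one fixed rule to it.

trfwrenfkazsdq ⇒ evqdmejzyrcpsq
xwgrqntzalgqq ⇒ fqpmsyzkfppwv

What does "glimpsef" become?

The rule is to move the first 2 characters to the end (rotate left by 2), then shift every letter 1 place backward in the alphabet (wrapping around).
So "glimpsef" becomes "hlordefk".

hlordefk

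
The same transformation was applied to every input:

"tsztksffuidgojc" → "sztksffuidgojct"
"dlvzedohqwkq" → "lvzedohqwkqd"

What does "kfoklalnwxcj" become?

foklalnwxcjk

The transformation: move the first character to the end.
For "kfoklalnwxcj" the result is "foklalnwxcjk".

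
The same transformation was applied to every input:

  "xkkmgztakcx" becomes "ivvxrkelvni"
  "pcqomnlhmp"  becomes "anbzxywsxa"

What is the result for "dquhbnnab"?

Each output is the input with this applied: shift every letter 11 places forward in the alphabet (wrapping around).
On "dquhbnnab" that produces "obfsmyylm".

obfsmyylm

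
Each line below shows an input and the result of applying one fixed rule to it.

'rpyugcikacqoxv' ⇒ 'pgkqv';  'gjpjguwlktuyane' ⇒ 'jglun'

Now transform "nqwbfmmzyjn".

The pattern: keep one character in every 3, starting at position 2 (positions 2nd, 5th, 8th, ...).
"nqwbfmmzyjn" → "qfzn".

qfzn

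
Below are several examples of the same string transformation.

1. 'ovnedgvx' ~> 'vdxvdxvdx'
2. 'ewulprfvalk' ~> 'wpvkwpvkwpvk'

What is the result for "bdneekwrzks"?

dersdersders

The rule is to keep one character in every 3, starting at position 2 (positions 2nd, 5th, 8th, ...), then write the whole string 3 times in a row.
On "bdneekwrzks": the first step gives "ders", and the second then gives "dersdersders".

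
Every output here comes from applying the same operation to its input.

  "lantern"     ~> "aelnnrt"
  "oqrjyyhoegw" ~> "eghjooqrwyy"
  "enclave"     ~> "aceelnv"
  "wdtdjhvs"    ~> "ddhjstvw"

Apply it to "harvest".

Looking at the pairs, the operation is to sort the characters into alphabetical order.
On "harvest" that produces "aehrstv".

aehrstv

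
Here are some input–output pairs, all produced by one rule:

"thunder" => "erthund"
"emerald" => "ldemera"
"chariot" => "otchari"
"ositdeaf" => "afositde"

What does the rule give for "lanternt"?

ntlanter

In each case the input is transformed by: move the last 2 characters to the front (rotate right by 2).
Doing the same to "lanternt": "ntlanter".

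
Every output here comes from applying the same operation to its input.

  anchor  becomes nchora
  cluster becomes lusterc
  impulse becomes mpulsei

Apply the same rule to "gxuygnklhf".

xuygnklhfg

The transformation: move the first character to the end.
So "gxuygnklhf" becomes "xuygnklhfg".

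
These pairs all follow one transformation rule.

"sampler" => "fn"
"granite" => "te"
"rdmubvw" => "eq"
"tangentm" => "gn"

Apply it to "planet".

cy

Looking at the pairs, the operation is to shift every letter 13 places forward in the alphabet (wrapping around) — i.e. ROT13, then keep only the first 2 characters.
For "planet", step one produces "cynarg"; step two turns that into "cy".
(Check on "granite": → "tenavgr" → "te" ✓)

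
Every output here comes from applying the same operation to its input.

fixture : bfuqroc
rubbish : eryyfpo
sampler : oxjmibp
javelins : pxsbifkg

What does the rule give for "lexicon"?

The pattern: shift every letter 3 places backward in the alphabet (wrapping around), then swap the first and last characters.
On "lexicon" that produces "kbufzli".

kbufzli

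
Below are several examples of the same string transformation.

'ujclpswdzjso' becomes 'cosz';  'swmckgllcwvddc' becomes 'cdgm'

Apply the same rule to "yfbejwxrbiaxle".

Rule — keep one character in every 3, starting at position 3 (positions 3rd, 6th, 9th, ...), then sort the characters into alphabetical order.
On "yfbejwxrbiaxle": the first step gives "bwbx", and the second then gives "bbwx".
(Check on "ujclpswdzjso": → "cszo" → "cosz" ✓)

bbwx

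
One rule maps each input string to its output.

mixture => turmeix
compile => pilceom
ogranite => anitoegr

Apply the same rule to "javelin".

elijnav

Rule — swap the first and last characters, then move the first 3 characters to the end (rotate left by 3).
Starting from "javelin": after the first operation, "navelij"; after the second, "elijnav".
(Check on "compile": → "eompilc" → "pilceom" ✓)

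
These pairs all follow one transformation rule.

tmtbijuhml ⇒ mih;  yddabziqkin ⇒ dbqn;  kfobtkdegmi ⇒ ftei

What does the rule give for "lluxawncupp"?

lacp

The rule is to keep one character in every 3, starting at position 2 (positions 2nd, 5th, 8th, ...).
For "lluxawncupp" the result is "lacp".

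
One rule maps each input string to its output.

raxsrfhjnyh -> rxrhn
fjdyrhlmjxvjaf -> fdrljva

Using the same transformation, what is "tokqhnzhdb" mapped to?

tkhzd

Rule — swap each adjacent pair of characters (1↔2, 3↔4, ...), then keep every other character starting from the second (positions 2nd, 4th, 6th, ...).
Starting from "tokqhnzhdb": after the first operation, "otqknhhzbd"; after the second, "tkhzd".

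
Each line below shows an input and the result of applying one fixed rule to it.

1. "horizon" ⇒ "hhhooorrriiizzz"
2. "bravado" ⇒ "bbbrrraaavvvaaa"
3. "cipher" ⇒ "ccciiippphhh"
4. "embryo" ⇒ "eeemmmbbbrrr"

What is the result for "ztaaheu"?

The pattern: delete the last 2 characters, then repeat every character 3 times.
Doing the same to "ztaaheu": "zzztttaaaaaahhh".

zzztttaaaaaahhh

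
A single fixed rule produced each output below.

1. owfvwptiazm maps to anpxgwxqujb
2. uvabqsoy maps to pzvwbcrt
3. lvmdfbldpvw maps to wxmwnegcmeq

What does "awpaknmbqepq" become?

qrbxqbloncrf

Looking at the pairs, the operation is to move the last 2 characters to the front (rotate right by 2), then shift every letter 1 place forward in the alphabet (wrapping around).
Starting from "awpaknmbqepq": after the first operation, "pqawpaknmbqe"; after the second, "qrbxqbloncrf".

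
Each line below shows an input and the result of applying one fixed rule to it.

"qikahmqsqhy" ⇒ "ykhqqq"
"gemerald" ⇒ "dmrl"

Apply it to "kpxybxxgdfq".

What's happening: swap the first and last characters, then keep every other character starting from the first (positions 1st, 3rd, 5th, ...).
On "kpxybxxgdfq": the first step gives "qpxybxxgdfk", and the second then gives "qxbxdk".

qxbxdk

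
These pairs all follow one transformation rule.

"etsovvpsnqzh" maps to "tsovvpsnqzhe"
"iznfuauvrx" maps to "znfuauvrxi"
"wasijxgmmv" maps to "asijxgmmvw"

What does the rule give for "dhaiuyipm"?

In each case the input is transformed by: move the first character to the end.
On "dhaiuyipm" that produces "haiuyipmd".

haiuyipmd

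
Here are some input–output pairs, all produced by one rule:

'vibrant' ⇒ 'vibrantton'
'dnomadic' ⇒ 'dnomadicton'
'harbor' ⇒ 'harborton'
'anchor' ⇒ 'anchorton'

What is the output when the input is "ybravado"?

ybravadoton

The rule is to append "ton".
Applying that to "ybravado" gives "ybravadoton".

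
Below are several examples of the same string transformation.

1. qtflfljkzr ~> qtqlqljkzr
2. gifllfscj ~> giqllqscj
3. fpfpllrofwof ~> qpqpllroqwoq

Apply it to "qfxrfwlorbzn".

The rule is to replace every "f" with "q".
On "qfxrfwlorbzn" that produces "qqxrqwlorbzn".

qqxrqwlorbzn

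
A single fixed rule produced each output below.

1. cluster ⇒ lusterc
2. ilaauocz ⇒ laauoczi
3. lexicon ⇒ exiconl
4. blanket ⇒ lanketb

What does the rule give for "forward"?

Rule — move the first character to the end.
"forward" → "orwardf".

orwardf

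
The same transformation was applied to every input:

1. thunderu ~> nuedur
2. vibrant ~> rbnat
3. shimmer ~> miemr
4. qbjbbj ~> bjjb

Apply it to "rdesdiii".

seidii

The rule is to delete the first 2 characters, then swap each adjacent pair of characters (1↔2, 3↔4, ...).
Working it through for "rdesdiii": intermediate "esdiii", final "seidii".
(Check on "vibrant": → "brant" → "rbnat" ✓)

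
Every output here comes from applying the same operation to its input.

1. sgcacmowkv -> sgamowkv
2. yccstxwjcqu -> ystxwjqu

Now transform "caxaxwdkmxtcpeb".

The pattern: remove every "c".
On "caxaxwdkmxtcpeb" that produces "axaxwdkmxtpeb".

axaxwdkmxtpeb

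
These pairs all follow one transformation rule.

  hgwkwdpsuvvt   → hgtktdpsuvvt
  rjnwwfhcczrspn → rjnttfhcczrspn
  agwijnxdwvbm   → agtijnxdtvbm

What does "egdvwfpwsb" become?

egdvtfptsb

Rule — replace every "w" with "t".
Applying that to "egdvwfpwsb" gives "egdvtfptsb".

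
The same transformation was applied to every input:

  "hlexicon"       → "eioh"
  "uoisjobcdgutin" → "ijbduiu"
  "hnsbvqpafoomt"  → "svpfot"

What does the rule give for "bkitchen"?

iceb

The pattern: move the first character to the end, then keep every other character starting from the second (positions 2nd, 4th, 6th, ...).
Working it through for "bkitchen": intermediate "kitchenb", final "iceb".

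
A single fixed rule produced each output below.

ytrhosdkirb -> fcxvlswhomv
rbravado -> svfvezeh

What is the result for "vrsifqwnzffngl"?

pzvwmjuardjjrk

The rule is to shift every letter 4 places forward in the alphabet (wrapping around), then move the last character to the front.
Applying that to "vrsifqwnzffngl" gives "pzvwmjuardjjrk".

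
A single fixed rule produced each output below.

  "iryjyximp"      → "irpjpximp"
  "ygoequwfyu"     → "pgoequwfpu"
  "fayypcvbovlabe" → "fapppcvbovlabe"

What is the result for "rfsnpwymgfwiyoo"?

The transformation: replace every "y" with "p".
Doing the same to "rfsnpwymgfwiyoo": "rfsnpwpmgfwipoo".

rfsnpwpmgfwipoo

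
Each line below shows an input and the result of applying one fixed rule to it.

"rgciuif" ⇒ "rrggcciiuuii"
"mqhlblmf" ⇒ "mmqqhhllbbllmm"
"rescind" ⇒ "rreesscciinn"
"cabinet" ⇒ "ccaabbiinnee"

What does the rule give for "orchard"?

oorrcchhaarr

The rule is to delete the last character, then double every character.
On "orchard" that produces "oorrcchhaarr".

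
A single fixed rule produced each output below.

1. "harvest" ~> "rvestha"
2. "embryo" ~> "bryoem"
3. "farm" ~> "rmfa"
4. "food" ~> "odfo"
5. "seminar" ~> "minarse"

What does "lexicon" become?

Each output is the input with this applied: move the first 2 characters to the end (rotate left by 2).
On "lexicon" that produces "xiconle".

xiconle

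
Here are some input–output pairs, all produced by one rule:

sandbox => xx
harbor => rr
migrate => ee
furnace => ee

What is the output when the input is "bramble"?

Rule — double every character, then keep only the last 2 characters.
Starting from "bramble": after the first operation, "bbrraammbbllee"; after the second, "ee".

ee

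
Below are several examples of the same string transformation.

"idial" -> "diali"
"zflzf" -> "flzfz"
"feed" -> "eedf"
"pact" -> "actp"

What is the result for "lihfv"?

ihfvl

The pattern: move the first character to the end.
For "lihfv" the result is "ihfvl".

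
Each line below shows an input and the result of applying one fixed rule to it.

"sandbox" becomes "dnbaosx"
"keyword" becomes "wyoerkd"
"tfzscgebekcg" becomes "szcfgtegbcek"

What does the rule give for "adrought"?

orudgaht

What's happening: move the first 3 characters to the end (rotate left by 3), then take characters alternately from the front and the back (1st, last, 2nd, 2nd-last, ...).
"adrought" → "orudgaht".
(Check on "sandbox": → "dboxsan" → "dnbaosx" ✓)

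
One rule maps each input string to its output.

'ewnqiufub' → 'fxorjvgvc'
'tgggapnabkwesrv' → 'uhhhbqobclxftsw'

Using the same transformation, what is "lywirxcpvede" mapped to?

mzxjsydqwfef

Rule — shift every letter 1 place forward in the alphabet (wrapping around).
Applying that to "lywirxcpvede" gives "mzxjsydqwfef".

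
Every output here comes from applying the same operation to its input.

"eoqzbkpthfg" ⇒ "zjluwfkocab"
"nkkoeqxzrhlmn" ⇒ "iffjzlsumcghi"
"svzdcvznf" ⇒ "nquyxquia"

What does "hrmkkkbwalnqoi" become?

Each output is the input with this applied: shift every letter 5 places backward in the alphabet (wrapping around).
Applying that to "hrmkkkbwalnqoi" gives "cmhfffwrvgiljd".

cmhfffwrvgiljd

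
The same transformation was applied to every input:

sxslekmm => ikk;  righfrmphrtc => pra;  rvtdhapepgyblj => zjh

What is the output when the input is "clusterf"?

cpd

Each output is the input with this applied: shift every letter 2 places backward in the alphabet (wrapping around), then keep only the last 3 characters.
"clusterf" → "cpd".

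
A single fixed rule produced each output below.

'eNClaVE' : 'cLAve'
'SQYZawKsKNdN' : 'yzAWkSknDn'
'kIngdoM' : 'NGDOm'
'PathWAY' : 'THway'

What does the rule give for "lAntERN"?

The pattern: delete the first 2 characters, then flip the case of every letter.
"lAntERN" → "NTern".

NTern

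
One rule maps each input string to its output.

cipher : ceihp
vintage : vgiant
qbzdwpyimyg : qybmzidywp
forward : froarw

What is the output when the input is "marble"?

The rule is to delete the last character, then take characters alternately from the front and the back (1st, last, 2nd, 2nd-last, ...).
Starting from "marble": after the first operation, "marbl"; after the second, "mlabr".

mlabr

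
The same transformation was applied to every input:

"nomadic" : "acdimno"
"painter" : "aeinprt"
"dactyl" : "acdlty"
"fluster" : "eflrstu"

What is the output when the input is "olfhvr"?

The rule is to sort the characters into alphabetical order.
On "olfhvr" that produces "fhlorv".

fhlorv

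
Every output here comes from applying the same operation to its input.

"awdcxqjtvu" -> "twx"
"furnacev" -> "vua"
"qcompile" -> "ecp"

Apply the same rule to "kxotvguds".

The rule is to keep one character in every 3, starting at position 2 (positions 2nd, 5th, 8th, ...), then move the last character to the front.
Working it through for "kxotvguds": intermediate "xvd", final "dxv".
(Check on "furnacev": → "uav" → "vua" ✓)

dxv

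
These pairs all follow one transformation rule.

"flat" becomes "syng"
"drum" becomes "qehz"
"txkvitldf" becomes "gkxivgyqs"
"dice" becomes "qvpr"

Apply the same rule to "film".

Rule — shift every letter 13 places forward in the alphabet (wrapping around) — i.e. ROT13.
For "film" the result is "svyz".

svyz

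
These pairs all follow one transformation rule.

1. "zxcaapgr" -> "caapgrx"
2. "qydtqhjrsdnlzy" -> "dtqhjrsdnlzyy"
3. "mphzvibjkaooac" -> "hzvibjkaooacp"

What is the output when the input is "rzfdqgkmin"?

Rule — delete the first character, then move the first character to the end.
"rzfdqgkmin" → "zfdqgkmin" → "fdqgkminz".

fdqgkminz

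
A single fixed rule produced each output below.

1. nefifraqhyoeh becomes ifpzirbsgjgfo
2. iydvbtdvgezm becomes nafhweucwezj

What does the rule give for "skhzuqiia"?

bjjrvailt

Each output is the input with this applied: shift every letter 1 place forward in the alphabet (wrapping around), then reverse the string.
"skhzuqiia" → "tliavrjjb" → "bjjrvailt".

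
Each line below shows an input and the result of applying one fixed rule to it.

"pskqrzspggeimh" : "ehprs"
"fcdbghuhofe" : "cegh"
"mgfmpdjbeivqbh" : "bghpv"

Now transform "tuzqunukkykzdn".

kknuu

The rule is to keep one character in every 3, starting at position 2 (positions 2nd, 5th, 8th, ...), then sort the characters into alphabetical order.
Starting from "tuzqunukkykzdn": after the first operation, "uukkn"; after the second, "kknuu".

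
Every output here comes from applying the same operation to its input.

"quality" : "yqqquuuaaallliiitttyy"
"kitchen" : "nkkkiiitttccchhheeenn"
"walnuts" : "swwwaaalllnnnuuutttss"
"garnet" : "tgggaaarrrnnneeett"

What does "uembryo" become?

ouuueeemmmbbbrrryyyoo

The transformation: repeat every character 3 times, then move the last character to the front.
On "uembryo" that produces "ouuueeemmmbbbrrryyyoo".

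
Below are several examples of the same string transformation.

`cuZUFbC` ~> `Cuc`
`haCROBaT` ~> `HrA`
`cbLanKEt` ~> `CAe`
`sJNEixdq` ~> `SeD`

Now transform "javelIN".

JEn

What's happening: keep one character in every 3, starting at position 1 (positions 1st, 4th, 7th, ...), then flip the case of every letter.
On "javelIN": the first step gives "jeN", and the second then gives "JEn".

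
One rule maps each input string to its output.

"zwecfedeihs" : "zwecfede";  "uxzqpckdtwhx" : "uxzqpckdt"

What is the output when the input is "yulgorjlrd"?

Rule — delete the last 3 characters.
So "yulgorjlrd" becomes "yulgorj".

yulgorj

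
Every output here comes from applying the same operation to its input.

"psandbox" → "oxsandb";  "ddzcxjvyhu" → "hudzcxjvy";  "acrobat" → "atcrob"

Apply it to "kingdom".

omingd

Looking at the pairs, the operation is to delete the first character, then move the last 2 characters to the front (rotate right by 2).
Working it through for "kingdom": intermediate "ingdom", final "omingd".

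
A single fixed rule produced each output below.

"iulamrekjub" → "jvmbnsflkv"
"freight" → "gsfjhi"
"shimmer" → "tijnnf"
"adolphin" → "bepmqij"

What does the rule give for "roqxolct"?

In each case the input is transformed by: delete the last character, then shift every letter 1 place forward in the alphabet (wrapping around).
"roqxolct" → "roqxolc" → "sprypmd".

sprypmd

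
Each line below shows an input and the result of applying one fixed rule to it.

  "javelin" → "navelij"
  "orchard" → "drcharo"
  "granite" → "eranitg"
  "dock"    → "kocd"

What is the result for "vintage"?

Each output is the input with this applied: swap the first and last characters.
On "vintage" that produces "eintagv".

eintagv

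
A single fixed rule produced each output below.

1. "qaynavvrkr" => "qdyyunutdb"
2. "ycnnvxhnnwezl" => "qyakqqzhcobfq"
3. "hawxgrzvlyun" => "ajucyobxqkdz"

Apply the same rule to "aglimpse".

In each case the input is transformed by: move the first 3 characters to the end (rotate left by 3), then shift every letter 3 places forward in the alphabet (wrapping around).
Working it through for "aglimpse": intermediate "impseagl", final "lpsvhdjo".

lpsvhdjo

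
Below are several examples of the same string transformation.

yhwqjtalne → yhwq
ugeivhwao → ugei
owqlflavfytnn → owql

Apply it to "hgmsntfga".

Looking at the pairs, the operation is to keep only the first 4 characters.
For "hgmsntfga" the result is "hgms".

hgms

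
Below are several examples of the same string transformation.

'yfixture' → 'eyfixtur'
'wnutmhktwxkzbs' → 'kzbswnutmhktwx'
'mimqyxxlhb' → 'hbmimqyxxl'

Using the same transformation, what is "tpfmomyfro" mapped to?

rotpfmomyf

Looking at the pairs, the operation is to move the first 3 characters to the end (rotate left by 3), then swap the front and back halves of the string.
For "tpfmomyfro", step one produces "momyfrotpf"; step two turns that into "rotpfmomyf".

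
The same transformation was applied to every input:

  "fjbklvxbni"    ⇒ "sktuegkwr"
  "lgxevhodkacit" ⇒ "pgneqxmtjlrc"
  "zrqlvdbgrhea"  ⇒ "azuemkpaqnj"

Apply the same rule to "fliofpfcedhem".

What's happening: delete the first character, then shift every letter 9 places forward in the alphabet (wrapping around).
Applying both steps to "fliofpfcedhem": "liofpfcedhem", then "urxoyolnmqnv".

urxoyolnmqnv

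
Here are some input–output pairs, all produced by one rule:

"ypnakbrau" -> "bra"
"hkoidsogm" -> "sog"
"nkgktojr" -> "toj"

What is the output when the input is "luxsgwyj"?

The rule is to move the last character to the front, then keep only the last 3 characters.
Starting from "luxsgwyj": after the first operation, "jluxsgwy"; after the second, "gwy".
(Check on "nkgktojr": → "rnkgktoj" → "toj" ✓)

gwy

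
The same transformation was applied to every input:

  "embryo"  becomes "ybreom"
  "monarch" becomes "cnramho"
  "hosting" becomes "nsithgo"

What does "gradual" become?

In each case the input is transformed by: take characters alternately from the front and the back (1st, last, 2nd, 2nd-last, ...), then move the first 3 characters to the end (rotate left by 3).
So "gradual" becomes "aaudglr".

aaudglr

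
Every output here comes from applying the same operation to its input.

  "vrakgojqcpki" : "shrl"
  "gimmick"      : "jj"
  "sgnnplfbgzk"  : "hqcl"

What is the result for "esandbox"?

Rule — shift every letter 1 place forward in the alphabet (wrapping around), then keep one character in every 3, starting at position 2 (positions 2nd, 5th, 8th, ...).
On "esandbox": the first step gives "ftboecpy", and the second then gives "tey".

tey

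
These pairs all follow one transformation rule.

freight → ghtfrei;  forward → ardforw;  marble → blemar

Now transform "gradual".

ualgrad

The pattern: move the last 3 characters to the front (rotate right by 3).
Doing the same to "gradual": "ualgrad".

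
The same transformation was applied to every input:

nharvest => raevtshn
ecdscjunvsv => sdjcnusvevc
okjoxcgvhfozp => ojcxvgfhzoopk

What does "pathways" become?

In each case the input is transformed by: move the first 2 characters to the end (rotate left by 2), then swap each adjacent pair of characters (1↔2, 3↔4, ...).
Starting from "pathways": after the first operation, "thwayspa"; after the second, "htawsyap".

htawsyap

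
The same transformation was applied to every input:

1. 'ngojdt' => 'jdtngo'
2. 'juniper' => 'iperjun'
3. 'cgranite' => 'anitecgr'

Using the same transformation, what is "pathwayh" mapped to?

Rule — move the first 3 characters to the end (rotate left by 3).
Doing the same to "pathwayh": "hwayhpat".

hwayhpat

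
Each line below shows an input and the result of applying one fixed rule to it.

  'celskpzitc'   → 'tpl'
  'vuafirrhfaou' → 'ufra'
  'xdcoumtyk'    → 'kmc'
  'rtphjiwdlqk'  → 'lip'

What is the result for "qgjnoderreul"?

The rule is to keep one character in every 3, starting at position 3 (positions 3rd, 6th, 9th, ...), then reverse the string.
For "qgjnoderreul" the result is "lrdj".

lrdj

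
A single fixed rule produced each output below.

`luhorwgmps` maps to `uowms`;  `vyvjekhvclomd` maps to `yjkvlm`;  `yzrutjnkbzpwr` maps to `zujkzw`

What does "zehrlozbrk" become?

erobk

The rule is to keep every other character starting from the second (positions 2nd, 4th, 6th, ...).
"zehrlozbrk" → "erobk".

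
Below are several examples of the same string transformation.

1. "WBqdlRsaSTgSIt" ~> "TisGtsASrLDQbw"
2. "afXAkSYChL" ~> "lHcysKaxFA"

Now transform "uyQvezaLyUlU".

The transformation: flip the case of every letter, then reverse the string.
Doing the same to "uyQvezaLyUlU": "uLuYlAZEVqYU".

uLuYlAZEVqYU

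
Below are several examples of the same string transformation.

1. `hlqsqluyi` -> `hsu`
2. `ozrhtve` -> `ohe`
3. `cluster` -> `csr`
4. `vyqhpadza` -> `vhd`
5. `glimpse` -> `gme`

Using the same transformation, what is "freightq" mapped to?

fit

Rule — keep one character in every 3, starting at position 1 (positions 1st, 4th, 7th, ...).
"freightq" → "fit".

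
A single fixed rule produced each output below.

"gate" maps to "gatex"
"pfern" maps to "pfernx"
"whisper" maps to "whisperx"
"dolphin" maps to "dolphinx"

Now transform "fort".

fortx

Looking at the pairs, the operation is to append "x".
For "fort" the result is "fortx".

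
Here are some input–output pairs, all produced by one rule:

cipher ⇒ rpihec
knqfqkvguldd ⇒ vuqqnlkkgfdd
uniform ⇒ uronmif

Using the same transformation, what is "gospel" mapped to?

spolge

Each output is the input with this applied: sort the characters into reverse alphabetical order.
Applying that to "gospel" gives "spolge".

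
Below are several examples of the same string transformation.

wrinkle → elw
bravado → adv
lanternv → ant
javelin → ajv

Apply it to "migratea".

Rule — sort the characters into alphabetical order, then keep one character in every 3, starting at position 1 (positions 1st, 4th, 7th, ...).
Working it through for "migratea": intermediate "aaegimrt", final "agr".

agr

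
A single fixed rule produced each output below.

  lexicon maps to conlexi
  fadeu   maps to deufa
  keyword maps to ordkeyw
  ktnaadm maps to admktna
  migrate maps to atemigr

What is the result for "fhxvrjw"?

rjwfhxv

The transformation: move the last 3 characters to the front (rotate right by 3).
Applying that to "fhxvrjw" gives "rjwfhxv".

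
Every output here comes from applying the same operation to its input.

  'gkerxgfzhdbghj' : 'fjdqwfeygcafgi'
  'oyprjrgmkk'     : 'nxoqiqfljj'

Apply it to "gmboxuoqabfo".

flanwtnpzaen

The pattern: shift every letter 1 place backward in the alphabet (wrapping around).
Doing the same to "gmboxuoqabfo": "flanwtnpzaen".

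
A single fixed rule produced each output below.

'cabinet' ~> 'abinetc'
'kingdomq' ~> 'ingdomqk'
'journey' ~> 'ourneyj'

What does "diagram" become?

Rule — move the first character to the end.
On "diagram" that produces "iagramd".

iagramd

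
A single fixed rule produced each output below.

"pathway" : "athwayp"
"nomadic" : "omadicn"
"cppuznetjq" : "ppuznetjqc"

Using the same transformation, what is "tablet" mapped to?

Each output is the input with this applied: move the first character to the end.
On "tablet" that produces "ablett".

ablett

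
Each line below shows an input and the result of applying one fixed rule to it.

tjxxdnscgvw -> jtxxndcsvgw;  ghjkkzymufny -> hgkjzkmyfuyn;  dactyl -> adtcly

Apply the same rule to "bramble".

rbmalbe

What's happening: swap each adjacent pair of characters (1↔2, 3↔4, ...).
On "bramble" that produces "rbmalbe".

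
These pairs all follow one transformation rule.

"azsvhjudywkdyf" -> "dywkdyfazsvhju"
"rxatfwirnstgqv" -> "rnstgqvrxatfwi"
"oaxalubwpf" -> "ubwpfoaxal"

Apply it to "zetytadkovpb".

Each output is the input with this applied: swap the front and back halves of the string.
Doing the same to "zetytadkovpb": "dkovpbzetyta".

dkovpbzetyta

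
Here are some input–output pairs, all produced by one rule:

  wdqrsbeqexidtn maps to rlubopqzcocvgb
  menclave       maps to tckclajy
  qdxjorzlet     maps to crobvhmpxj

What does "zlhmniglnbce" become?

acxjfklgejlz

What's happening: shift every letter 2 places backward in the alphabet (wrapping around), then move the last 2 characters to the front (rotate right by 2).
Starting from "zlhmniglnbce": after the first operation, "xjfklgejlzac"; after the second, "acxjfklgejlz".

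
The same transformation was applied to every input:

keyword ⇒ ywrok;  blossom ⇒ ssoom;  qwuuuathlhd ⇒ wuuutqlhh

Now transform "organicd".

The pattern: sort the characters into reverse alphabetical order, then delete the last 2 characters.
Starting from "organicd": after the first operation, "ronigdca"; after the second, "ronigd".

ronigd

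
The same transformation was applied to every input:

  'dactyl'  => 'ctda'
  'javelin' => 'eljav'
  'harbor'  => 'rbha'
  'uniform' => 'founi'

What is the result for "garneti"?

negar

The rule is to delete the last 2 characters, then move the last 2 characters to the front (rotate right by 2).
Starting from "garneti": after the first operation, "garne"; after the second, "negar".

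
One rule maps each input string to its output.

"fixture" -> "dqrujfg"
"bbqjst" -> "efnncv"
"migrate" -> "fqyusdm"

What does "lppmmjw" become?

vixbbyy

The rule is to shift every letter 12 places forward in the alphabet (wrapping around), then move the last 2 characters to the front (rotate right by 2).
Working it through for "lppmmjw": intermediate "xbbyyvi", final "vixbbyy".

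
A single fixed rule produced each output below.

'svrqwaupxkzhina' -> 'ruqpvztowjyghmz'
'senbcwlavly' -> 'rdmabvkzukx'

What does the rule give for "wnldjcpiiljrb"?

vmkcibohhkiqa

The pattern: shift every letter 1 place backward in the alphabet (wrapping around).
So "wnldjcpiiljrb" becomes "vmkcibohhkiqa".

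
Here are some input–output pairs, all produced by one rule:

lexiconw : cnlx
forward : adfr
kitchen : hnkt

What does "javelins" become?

lnjv

Looking at the pairs, the operation is to keep every other character starting from the first (positions 1st, 3rd, 5th, ...), then swap the front and back halves of the string.
Starting from "javelins": after the first operation, "jvln"; after the second, "lnjv".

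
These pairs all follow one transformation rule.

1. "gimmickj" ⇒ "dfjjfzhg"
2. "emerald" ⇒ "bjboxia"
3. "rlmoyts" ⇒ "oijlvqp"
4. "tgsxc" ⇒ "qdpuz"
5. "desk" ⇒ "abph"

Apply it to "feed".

The transformation: shift every letter 3 places backward in the alphabet (wrapping around).
"feed" → "cbba".

cbba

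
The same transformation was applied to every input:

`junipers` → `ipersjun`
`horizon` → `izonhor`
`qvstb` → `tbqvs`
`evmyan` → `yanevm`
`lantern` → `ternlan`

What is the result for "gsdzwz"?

Rule — move the first 3 characters to the end (rotate left by 3).
For "gsdzwz" the result is "zwzgsd".

zwzgsd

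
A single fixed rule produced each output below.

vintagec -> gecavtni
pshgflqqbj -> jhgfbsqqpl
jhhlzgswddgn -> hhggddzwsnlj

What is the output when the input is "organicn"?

Rule — sort the characters into reverse alphabetical order, then swap the front and back halves of the string.
"organicn" → "ronnigca" → "igcaronn".

igcaronn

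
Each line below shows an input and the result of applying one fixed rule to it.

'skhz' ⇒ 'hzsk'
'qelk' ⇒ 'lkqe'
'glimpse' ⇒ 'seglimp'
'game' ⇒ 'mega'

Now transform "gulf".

lfgu

The pattern: move the last 2 characters to the front (rotate right by 2).
On "gulf" that produces "lfgu".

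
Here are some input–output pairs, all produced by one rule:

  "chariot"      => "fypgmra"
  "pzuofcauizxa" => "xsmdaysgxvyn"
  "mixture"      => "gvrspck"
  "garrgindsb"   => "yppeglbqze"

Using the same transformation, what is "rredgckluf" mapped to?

The transformation: shift every letter 2 places backward in the alphabet (wrapping around), then move the first character to the end.
Working it through for "rredgckluf": intermediate "ppcbeaijsd", final "pcbeaijsdp".

pcbeaijsdp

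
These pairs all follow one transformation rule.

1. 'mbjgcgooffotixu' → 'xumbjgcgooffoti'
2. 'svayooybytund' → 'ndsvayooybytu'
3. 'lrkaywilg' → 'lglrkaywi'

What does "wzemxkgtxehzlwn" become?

wnwzemxkgtxehzl

The rule is to move the last 2 characters to the front (rotate right by 2).
Doing the same to "wzemxkgtxehzlwn": "wnwzemxkgtxehzl".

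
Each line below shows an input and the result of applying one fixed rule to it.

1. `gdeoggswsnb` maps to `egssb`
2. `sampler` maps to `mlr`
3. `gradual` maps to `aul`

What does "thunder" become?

Rule — move the first character to the end, then keep every other character starting from the second (positions 2nd, 4th, 6th, ...).
For "thunder", step one produces "hundert"; step two turns that into "udr".

udr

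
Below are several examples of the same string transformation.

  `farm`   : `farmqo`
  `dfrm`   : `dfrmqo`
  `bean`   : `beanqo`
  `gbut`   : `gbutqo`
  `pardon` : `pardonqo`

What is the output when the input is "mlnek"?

mlnekqo

In each case the input is transformed by: append "qo".
Doing the same to "mlnek": "mlnekqo".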